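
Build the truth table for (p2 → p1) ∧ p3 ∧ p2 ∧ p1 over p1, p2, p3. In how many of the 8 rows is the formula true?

1

p1  p2  p3  |  (((p2 → p1) ∧ p3 ∧ p2) ∧ p1)
F   F   F   |               F              
F   F   T   |               F              
F   T   F   |               F              
F   T   T   |               F              
T   F   F   |               F              
T   F   T   |               F              
T   T   F   |               F              
T   T   T   |               T              
The formula is true on 1 of the 8 rows.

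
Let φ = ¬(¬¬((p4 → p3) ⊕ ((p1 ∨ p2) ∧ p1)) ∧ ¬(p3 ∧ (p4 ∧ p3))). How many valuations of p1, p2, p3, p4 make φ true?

p1  p2  p3  p4  |  (p4 → p3)  (p1 ∨ p2)  ((p1 ∨ p2) ∧ p1)  (p4 ∧ p3)  (p3 ∧ (p4 ∧ p3))  ¬(p3 ∧ (p4 ∧ p3))  φ
T   T   T   T   |      T          T             T              T             T                  F          T
T   T   T   F   |      T          T             T              F             F                  T          T
T   T   F   T   |      F          T             T              F             F                  T          F
T   T   F   F   |      T          T             T              F             F                  T          T
T   F   T   T   |      T          T             T              T             T                  F          T
T   F   T   F   |      T          T             T              F             F                  T          T
T   F   F   T   |      F          T             T              F             F                  T          F
T   F   F   F   |      T          T             T              F             F                  T          T
F   T   T   T   |      T          T             F              T             T                  F          T
F   T   T   F   |      T          T             F              F             F                  T          F
F   T   F   T   |      F          T             F              F             F                  T          T
F   T   F   F   |      T          T             F              F             F                  T          F
F   F   T   T   |      T          F             F              T             T                  F          T
F   F   T   F   |      T          F             F              F             F                  T          F
F   F   F   T   |      F          F             F              F             F                  T          T
F   F   F   F   |      T          F             F              F             F                  T          F
The formula is true on 10 of the 16 rows.

10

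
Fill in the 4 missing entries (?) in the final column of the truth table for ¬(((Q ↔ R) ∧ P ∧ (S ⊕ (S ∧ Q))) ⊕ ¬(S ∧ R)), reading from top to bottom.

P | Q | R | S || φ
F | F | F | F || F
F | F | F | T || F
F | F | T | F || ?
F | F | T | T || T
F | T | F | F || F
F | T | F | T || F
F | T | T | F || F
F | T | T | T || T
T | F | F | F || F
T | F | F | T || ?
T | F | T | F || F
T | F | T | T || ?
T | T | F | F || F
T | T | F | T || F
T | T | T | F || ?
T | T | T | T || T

F, T, T, F

Row P=F, Q=F, R=T, S=F: ((Q ↔ R) ∧ P ∧ (S ⊕ (S ∧ Q))) = F, ¬(S ∧ R) = T, (((Q ↔ R) ∧ P ∧ (S ⊕ (S ∧ Q))) ⊕ ¬(S ∧ R)) = T, so the formula = F.
Row P=T, Q=F, R=F, S=T: ((Q ↔ R) ∧ P ∧ (S ⊕ (S ∧ Q))) = T, ¬(S ∧ R) = T, (((Q ↔ R) ∧ P ∧ (S ⊕ (S ∧ Q))) ⊕ ¬(S ∧ R)) = F, so the formula = T.
Row P=T, Q=F, R=T, S=T: ((Q ↔ R) ∧ P ∧ (S ⊕ (S ∧ Q))) = F, ¬(S ∧ R) = F, (((Q ↔ R) ∧ P ∧ (S ⊕ (S ∧ Q))) ⊕ ¬(S ∧ R)) = F, so the formula = T.
Row P=T, Q=T, R=T, S=F: ((Q ↔ R) ∧ P ∧ (S ⊕ (S ∧ Q))) = F, ¬(S ∧ R) = T, (((Q ↔ R) ∧ P ∧ (S ⊕ (S ∧ Q))) ⊕ ¬(S ∧ R)) = T, so the formula = F.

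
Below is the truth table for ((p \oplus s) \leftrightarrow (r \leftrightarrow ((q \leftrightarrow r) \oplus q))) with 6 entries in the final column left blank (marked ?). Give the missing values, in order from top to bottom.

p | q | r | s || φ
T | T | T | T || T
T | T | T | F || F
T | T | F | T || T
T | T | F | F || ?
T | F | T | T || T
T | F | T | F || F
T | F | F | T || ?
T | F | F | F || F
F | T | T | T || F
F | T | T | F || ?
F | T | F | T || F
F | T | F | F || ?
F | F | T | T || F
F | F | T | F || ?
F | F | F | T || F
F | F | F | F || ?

Row p=T, q=T, r=F, s=F: (p \oplus s) = T, (r \leftrightarrow ((q \leftrightarrow r) \oplus q)) = F, so the formula = F.
Row p=T, q=F, r=F, s=T: (p \oplus s) = F, (r \leftrightarrow ((q \leftrightarrow r) \oplus q)) = F, so the formula = T.
Row p=F, q=T, r=T, s=F: (p \oplus s) = F, (r \leftrightarrow ((q \leftrightarrow r) \oplus q)) = F, so the formula = T.
Row p=F, q=T, r=F, s=F: (p \oplus s) = F, (r \leftrightarrow ((q \leftrightarrow r) \oplus q)) = F, so the formula = T.
Row p=F, q=F, r=T, s=F: (p \oplus s) = F, (r \leftrightarrow ((q \leftrightarrow r) \oplus q)) = F, so the formula = T.
Row p=F, q=F, r=F, s=F: (p \oplus s) = F, (r \leftrightarrow ((q \leftrightarrow r) \oplus q)) = F, so the formula = T.

F, T, T, T, T, T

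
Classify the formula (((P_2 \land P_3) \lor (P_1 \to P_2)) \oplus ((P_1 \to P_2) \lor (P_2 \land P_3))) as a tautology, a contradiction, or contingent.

P_1  P_2  P_3  |  (P_2 \land P_3)  (P_1 \to P_2)  φ
 0    0    0   |         0               1        0
 0    0    1   |         0               1        0
 0    1    0   |         0               1        0
 0    1    1   |         1               1        0
 1    0    0   |         0               0        0
 1    0    1   |         0               0        0
 1    1    0   |         0               1        0
 1    1    1   |         1               1        0
Every row is 0, so the formula is a contradiction.

contradiction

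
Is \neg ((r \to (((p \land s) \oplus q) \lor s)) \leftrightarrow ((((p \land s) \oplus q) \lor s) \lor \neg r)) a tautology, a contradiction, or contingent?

p | q | r | s | (p \land s) | ((p \land s) \oplus q) | \neg r | φ
- | - | - | - | ----------- | ---------------------- | ------ | -
1 | 1 | 1 | 1 |      1      |           0            |   0    | 0
1 | 1 | 1 | 0 |      0      |           1            |   0    | 0
1 | 1 | 0 | 1 |      1      |           0            |   1    | 0
1 | 1 | 0 | 0 |      0      |           1            |   1    | 0
1 | 0 | 1 | 1 |      1      |           1            |   0    | 0
1 | 0 | 1 | 0 |      0      |           0            |   0    | 0
1 | 0 | 0 | 1 |      1      |           1            |   1    | 0
1 | 0 | 0 | 0 |      0      |           0            |   1    | 0
0 | 1 | 1 | 1 |      0      |           1            |   0    | 0
0 | 1 | 1 | 0 |      0      |           1            |   0    | 0
0 | 1 | 0 | 1 |      0      |           1            |   1    | 0
0 | 1 | 0 | 0 |      0      |           1            |   1    | 0
0 | 0 | 1 | 1 |      0      |           0            |   0    | 0
0 | 0 | 1 | 0 |      0      |           0            |   0    | 0
0 | 0 | 0 | 1 |      0      |           0            |   1    | 0
0 | 0 | 0 | 0 |      0      |           0            |   1    | 0
Every row is 0, so the formula is a contradiction.

contradiction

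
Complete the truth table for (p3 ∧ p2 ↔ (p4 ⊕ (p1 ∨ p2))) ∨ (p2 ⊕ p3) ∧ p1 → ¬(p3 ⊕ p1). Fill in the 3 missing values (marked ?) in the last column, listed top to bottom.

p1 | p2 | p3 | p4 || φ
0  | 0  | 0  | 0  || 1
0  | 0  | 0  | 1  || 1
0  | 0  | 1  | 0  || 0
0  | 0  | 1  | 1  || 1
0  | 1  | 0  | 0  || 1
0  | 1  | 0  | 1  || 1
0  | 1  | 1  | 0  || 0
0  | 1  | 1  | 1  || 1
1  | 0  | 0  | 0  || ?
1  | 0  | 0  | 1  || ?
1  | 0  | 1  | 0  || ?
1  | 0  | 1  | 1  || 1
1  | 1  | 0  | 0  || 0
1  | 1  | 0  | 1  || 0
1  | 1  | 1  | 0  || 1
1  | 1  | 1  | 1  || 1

1, 0, 1

Row p1=1, p2=0, p3=0, p4=0: ((p3 ∧ p2 ↔ (p4 ⊕ (p1 ∨ p2))) ∨ (p2 ⊕ p3) ∧ p1) = 0, ¬(p3 ⊕ p1) = 0, so the formula = 1.
Row p1=1, p2=0, p3=0, p4=1: ((p3 ∧ p2 ↔ (p4 ⊕ (p1 ∨ p2))) ∨ (p2 ⊕ p3) ∧ p1) = 1, ¬(p3 ⊕ p1) = 0, so the formula = 0.
Row p1=1, p2=0, p3=1, p4=0: ((p3 ∧ p2 ↔ (p4 ⊕ (p1 ∨ p2))) ∨ (p2 ⊕ p3) ∧ p1) = 1, ¬(p3 ⊕ p1) = 1, so the formula = 1.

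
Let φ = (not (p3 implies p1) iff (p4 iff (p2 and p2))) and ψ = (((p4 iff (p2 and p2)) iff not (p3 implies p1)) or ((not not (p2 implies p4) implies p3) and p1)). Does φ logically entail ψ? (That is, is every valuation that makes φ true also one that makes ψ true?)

yes

p1 | p2 | p3 | p4 || φ | ψ
T  | T  | T  | T  || F | T
T  | T  | T  | F  || T | T
T  | T  | F  | T  || F | F
T  | T  | F  | F  || T | T
T  | F  | T  | T  || T | T
T  | F  | T  | F  || F | T
T  | F  | F  | T  || T | T
T  | F  | F  | F  || F | F
F  | T  | T  | T  || T | T
F  | T  | T  | F  || F | F
F  | T  | F  | T  || F | F
F  | T  | F  | F  || T | T
F  | F  | T  | T  || F | F
F  | F  | T  | F  || T | T
F  | F  | F  | T  || T | T
F  | F  | F  | F  || F | F
In every row where φ is true, ψ is also true, so φ ⊨ ψ.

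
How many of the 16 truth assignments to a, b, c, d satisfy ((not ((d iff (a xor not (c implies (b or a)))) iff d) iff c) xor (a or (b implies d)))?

  a   |   b   |   c   |   d   || (b or a) | (c implies (b or a)) | not (c implies (b or a)) | (b implies d) | (a or (b implies d)) |   φ  
False | False | False | False ||  False   |         True         |          False           |      True     |         True         |  True
False | False | False |  True ||  False   |         True         |          False           |      True     |         True         |  True
False | False |  True | False ||  False   |        False         |           True           |      True     |         True         |  True
False | False |  True |  True ||  False   |        False         |           True           |      True     |         True         |  True
False |  True | False | False ||   True   |         True         |          False           |     False     |        False         | False
False |  True | False |  True ||   True   |         True         |          False           |      True     |         True         |  True
False |  True |  True | False ||   True   |         True         |          False           |     False     |        False         |  True
False |  True |  True |  True ||   True   |         True         |          False           |      True     |         True         | False
 True | False | False | False ||   True   |         True         |          False           |      True     |         True         | False
 True | False | False |  True ||   True   |         True         |          False           |      True     |         True         | False
 True | False |  True | False ||   True   |         True         |          False           |      True     |         True         |  True
 True | False |  True |  True ||   True   |         True         |          False           |      True     |         True         |  True
 True |  True | False | False ||   True   |         True         |          False           |     False     |         True         | False
 True |  True | False |  True ||   True   |         True         |          False           |      True     |         True         | False
 True |  True |  True | False ||   True   |         True         |          False           |     False     |         True         |  True
 True |  True |  True |  True ||   True   |         True         |          False           |      True     |         True         |  True
The formula is true on 10 of the 16 rows.

10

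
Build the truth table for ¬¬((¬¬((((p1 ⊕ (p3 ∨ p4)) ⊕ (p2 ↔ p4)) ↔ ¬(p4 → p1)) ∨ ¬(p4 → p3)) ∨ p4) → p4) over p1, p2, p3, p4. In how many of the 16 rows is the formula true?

12

  p1  |   p2  |   p3  |   p4  |   φ  
----- | ----- | ----- | ----- | -----
 True |  True |  True |  True |  True
 True |  True |  True | False | False
 True |  True | False |  True |  True
 True |  True | False | False |  True
 True | False |  True |  True |  True
 True | False |  True | False |  True
 True | False | False |  True |  True
 True | False | False | False | False
False |  True |  True |  True |  True
False |  True |  True | False |  True
False |  True | False |  True |  True
False |  True | False | False | False
False | False |  True |  True |  True
False | False |  True | False | False
False | False | False |  True |  True
False | False | False | False |  True
The formula is true on 12 of the 16 rows.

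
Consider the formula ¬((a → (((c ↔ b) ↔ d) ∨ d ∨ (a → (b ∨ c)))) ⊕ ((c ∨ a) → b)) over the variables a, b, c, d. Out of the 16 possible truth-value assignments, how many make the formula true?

11

a | b | c | d || (c ↔ b) | ((c ↔ b) ↔ d) | (b ∨ c) | (a → (b ∨ c)) | (c ∨ a) | ((c ∨ a) → b) | φ
F | F | F | F ||    T    |       F       |    F    |       T       |    F    |       T       | T
F | F | F | T ||    T    |       T       |    F    |       T       |    F    |       T       | T
F | F | T | F ||    F    |       T       |    T    |       T       |    T    |       F       | F
F | F | T | T ||    F    |       F       |    T    |       T       |    T    |       F       | F
F | T | F | F ||    F    |       T       |    T    |       T       |    F    |       T       | T
F | T | F | T ||    F    |       F       |    T    |       T       |    F    |       T       | T
F | T | T | F ||    T    |       F       |    T    |       T       |    T    |       T       | T
F | T | T | T ||    T    |       T       |    T    |       T       |    T    |       T       | T
T | F | F | F ||    T    |       F       |    F    |       F       |    T    |       F       | T
T | F | F | T ||    T    |       T       |    F    |       F       |    T    |       F       | F
T | F | T | F ||    F    |       T       |    T    |       T       |    T    |       F       | F
T | F | T | T ||    F    |       F       |    T    |       T       |    T    |       F       | F
T | T | F | F ||    F    |       T       |    T    |       T       |    T    |       T       | T
T | T | F | T ||    F    |       F       |    T    |       T       |    T    |       T       | T
T | T | T | F ||    T    |       F       |    T    |       T       |    T    |       T       | T
T | T | T | T ||    T    |       T       |    T    |       T       |    T    |       T       | T
The formula is true on 11 of the 16 rows.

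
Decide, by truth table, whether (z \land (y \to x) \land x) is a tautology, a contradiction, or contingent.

x  y  z  |  (y \to x)  (z \land (y \to x) \land x)
0  0  0  |      1                   0             
0  0  1  |      1                   0             
0  1  0  |      0                   0             
0  1  1  |      0                   0             
1  0  0  |      1                   0             
1  0  1  |      1                   1             
1  1  0  |      1                   0             
1  1  1  |      1                   1             
2 of 8 rows are 1, so the formula is contingent.

contingent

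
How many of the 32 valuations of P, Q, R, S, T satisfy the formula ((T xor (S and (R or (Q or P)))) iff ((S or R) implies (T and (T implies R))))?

P | Q | R | S | T | φ
- | - | - | - | - | -
F | F | F | F | F | F
F | F | F | F | T | T
F | F | F | T | F | T
F | F | F | T | T | F
F | F | T | F | F | T
F | F | T | F | T | T
F | F | T | T | F | F
F | F | T | T | T | F
F | T | F | F | F | F
F | T | F | F | T | T
F | T | F | T | F | F
F | T | F | T | T | T
F | T | T | F | F | T
F | T | T | F | T | T
F | T | T | T | F | F
F | T | T | T | T | F
T | F | F | F | F | F
T | F | F | F | T | T
T | F | F | T | F | F
T | F | F | T | T | T
T | F | T | F | F | T
T | F | T | F | T | T
T | F | T | T | F | F
T | F | T | T | T | F
T | T | F | F | F | F
T | T | F | F | T | T
T | T | F | T | F | F
T | T | F | T | T | T
T | T | T | F | F | T
T | T | T | F | T | T
T | T | T | T | F | F
T | T | T | T | T | F
The formula is true on 16 of the 32 rows.

16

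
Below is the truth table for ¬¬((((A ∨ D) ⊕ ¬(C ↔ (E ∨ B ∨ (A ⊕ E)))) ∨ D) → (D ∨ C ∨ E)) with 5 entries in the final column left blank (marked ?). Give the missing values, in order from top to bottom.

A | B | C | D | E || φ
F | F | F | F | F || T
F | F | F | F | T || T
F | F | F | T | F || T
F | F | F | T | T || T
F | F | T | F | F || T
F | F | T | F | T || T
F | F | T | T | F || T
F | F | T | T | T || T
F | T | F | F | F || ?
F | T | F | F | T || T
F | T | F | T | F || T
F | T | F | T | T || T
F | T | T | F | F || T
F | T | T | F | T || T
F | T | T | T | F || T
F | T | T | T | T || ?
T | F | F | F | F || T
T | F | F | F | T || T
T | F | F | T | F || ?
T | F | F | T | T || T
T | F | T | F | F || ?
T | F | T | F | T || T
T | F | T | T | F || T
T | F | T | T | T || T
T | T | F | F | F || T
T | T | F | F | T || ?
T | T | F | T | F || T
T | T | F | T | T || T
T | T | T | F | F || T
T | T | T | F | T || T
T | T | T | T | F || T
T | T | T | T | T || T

Row A=F, B=T, C=F, D=F, E=F: ((((A ∨ D) ⊕ ¬(C ↔ (E ∨ B ∨ (A ⊕ E)))) ∨ D) → (D ∨ C ∨ E)) = F, ¬((((A ∨ D) ⊕ ¬(C ↔ (E ∨ B ∨ (A ⊕ E)))) ∨ D) → (D ∨ C ∨ E)) = T, so the formula = F.
Row A=F, B=T, C=T, D=T, E=T: ((((A ∨ D) ⊕ ¬(C ↔ (E ∨ B ∨ (A ⊕ E)))) ∨ D) → (D ∨ C ∨ E)) = T, ¬((((A ∨ D) ⊕ ¬(C ↔ (E ∨ B ∨ (A ⊕ E)))) ∨ D) → (D ∨ C ∨ E)) = F, so the formula = T.
Row A=T, B=F, C=F, D=T, E=F: ((((A ∨ D) ⊕ ¬(C ↔ (E ∨ B ∨ (A ⊕ E)))) ∨ D) → (D ∨ C ∨ E)) = T, ¬((((A ∨ D) ⊕ ¬(C ↔ (E ∨ B ∨ (A ⊕ E)))) ∨ D) → (D ∨ C ∨ E)) = F, so the formula = T.
Row A=T, B=F, C=T, D=F, E=F: ((((A ∨ D) ⊕ ¬(C ↔ (E ∨ B ∨ (A ⊕ E)))) ∨ D) → (D ∨ C ∨ E)) = T, ¬((((A ∨ D) ⊕ ¬(C ↔ (E ∨ B ∨ (A ⊕ E)))) ∨ D) → (D ∨ C ∨ E)) = F, so the formula = T.
Row A=T, B=T, C=F, D=F, E=T: ((((A ∨ D) ⊕ ¬(C ↔ (E ∨ B ∨ (A ⊕ E)))) ∨ D) → (D ∨ C ∨ E)) = T, ¬((((A ∨ D) ⊕ ¬(C ↔ (E ∨ B ∨ (A ⊕ E)))) ∨ D) → (D ∨ C ∨ E)) = F, so the formula = T.

F, T, T, T, T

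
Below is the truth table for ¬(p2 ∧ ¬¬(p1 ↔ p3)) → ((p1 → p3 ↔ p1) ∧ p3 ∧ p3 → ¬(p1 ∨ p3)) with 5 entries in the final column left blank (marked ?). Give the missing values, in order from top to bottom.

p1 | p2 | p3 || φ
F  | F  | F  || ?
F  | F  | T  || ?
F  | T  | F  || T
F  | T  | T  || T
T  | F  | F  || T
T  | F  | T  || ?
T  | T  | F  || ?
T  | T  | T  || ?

T, T, F, T, T

Row p1=F, p2=F, p3=F: ¬(p2 ∧ ¬¬(p1 ↔ p3)) = T, ((p1 → p3 ↔ p1) ∧ p3 ∧ p3 → ¬(p1 ∨ p3)) = T, so the formula = T.
Row p1=F, p2=F, p3=T: ¬(p2 ∧ ¬¬(p1 ↔ p3)) = T, ((p1 → p3 ↔ p1) ∧ p3 ∧ p3 → ¬(p1 ∨ p3)) = T, so the formula = T.
Row p1=T, p2=F, p3=T: ¬(p2 ∧ ¬¬(p1 ↔ p3)) = T, ((p1 → p3 ↔ p1) ∧ p3 ∧ p3 → ¬(p1 ∨ p3)) = F, so the formula = F.
Row p1=T, p2=T, p3=F: ¬(p2 ∧ ¬¬(p1 ↔ p3)) = T, ((p1 → p3 ↔ p1) ∧ p3 ∧ p3 → ¬(p1 ∨ p3)) = T, so the formula = T.
Row p1=T, p2=T, p3=T: ¬(p2 ∧ ¬¬(p1 ↔ p3)) = F, ((p1 → p3 ↔ p1) ∧ p3 ∧ p3 → ¬(p1 ∨ p3)) = F, so the formula = T.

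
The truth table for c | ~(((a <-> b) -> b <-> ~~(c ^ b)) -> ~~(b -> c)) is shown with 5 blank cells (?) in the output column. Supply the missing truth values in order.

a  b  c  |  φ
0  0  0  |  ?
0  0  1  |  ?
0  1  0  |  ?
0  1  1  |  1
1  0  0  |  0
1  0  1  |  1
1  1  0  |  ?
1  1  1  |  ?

Row a=0, b=0, c=0: ~(((a <-> b) -> b <-> ~~(c ^ b)) -> ~~(b -> c)) = 0, so the formula = 0.
Row a=0, b=0, c=1: ~(((a <-> b) -> b <-> ~~(c ^ b)) -> ~~(b -> c)) = 0, so the formula = 1.
Row a=0, b=1, c=0: ~(((a <-> b) -> b <-> ~~(c ^ b)) -> ~~(b -> c)) = 1, so the formula = 1.
Row a=1, b=1, c=0: ~(((a <-> b) -> b <-> ~~(c ^ b)) -> ~~(b -> c)) = 1, so the formula = 1.
Row a=1, b=1, c=1: ~(((a <-> b) -> b <-> ~~(c ^ b)) -> ~~(b -> c)) = 0, so the formula = 1.

0, 1, 1, 1, 1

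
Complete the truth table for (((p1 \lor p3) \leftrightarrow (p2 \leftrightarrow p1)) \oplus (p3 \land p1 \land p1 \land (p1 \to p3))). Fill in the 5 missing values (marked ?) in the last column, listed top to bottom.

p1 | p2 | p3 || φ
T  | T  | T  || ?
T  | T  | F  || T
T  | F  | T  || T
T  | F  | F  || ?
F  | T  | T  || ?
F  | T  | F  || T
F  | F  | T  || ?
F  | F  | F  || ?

F, F, F, T, F

Row p1=T, p2=T, p3=T: ((p1 \lor p3) \leftrightarrow (p2 \leftrightarrow p1)) = T, (p3 \land p1 \land p1 \land (p1 \to p3)) = T, so the formula = F.
Row p1=T, p2=F, p3=F: ((p1 \lor p3) \leftrightarrow (p2 \leftrightarrow p1)) = F, (p3 \land p1 \land p1 \land (p1 \to p3)) = F, so the formula = F.
Row p1=F, p2=T, p3=T: ((p1 \lor p3) \leftrightarrow (p2 \leftrightarrow p1)) = F, (p3 \land p1 \land p1 \land (p1 \to p3)) = F, so the formula = F.
Row p1=F, p2=F, p3=T: ((p1 \lor p3) \leftrightarrow (p2 \leftrightarrow p1)) = T, (p3 \land p1 \land p1 \land (p1 \to p3)) = F, so the formula = T.
Row p1=F, p2=F, p3=F: ((p1 \lor p3) \leftrightarrow (p2 \leftrightarrow p1)) = F, (p3 \land p1 \land p1 \land (p1 \to p3)) = F, so the formula = F.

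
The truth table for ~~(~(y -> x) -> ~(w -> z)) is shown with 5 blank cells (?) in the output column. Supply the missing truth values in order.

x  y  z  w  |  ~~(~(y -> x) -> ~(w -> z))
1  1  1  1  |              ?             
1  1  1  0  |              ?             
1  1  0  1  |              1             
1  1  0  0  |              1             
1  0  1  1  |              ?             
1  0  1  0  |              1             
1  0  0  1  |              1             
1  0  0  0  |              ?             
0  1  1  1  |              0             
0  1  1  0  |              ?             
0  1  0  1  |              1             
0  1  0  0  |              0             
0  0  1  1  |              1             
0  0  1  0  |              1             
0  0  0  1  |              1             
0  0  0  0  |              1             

Row x=1, y=1, z=1, w=1: (~(y -> x) -> ~(w -> z)) = 1, ~(~(y -> x) -> ~(w -> z)) = 0, so ~~(~(y -> x) -> ~(w -> z)) = 1.
Row x=1, y=1, z=1, w=0: (~(y -> x) -> ~(w -> z)) = 1, ~(~(y -> x) -> ~(w -> z)) = 0, so ~~(~(y -> x) -> ~(w -> z)) = 1.
Row x=1, y=0, z=1, w=1: (~(y -> x) -> ~(w -> z)) = 1, ~(~(y -> x) -> ~(w -> z)) = 0, so ~~(~(y -> x) -> ~(w -> z)) = 1.
Row x=1, y=0, z=0, w=0: (~(y -> x) -> ~(w -> z)) = 1, ~(~(y -> x) -> ~(w -> z)) = 0, so ~~(~(y -> x) -> ~(w -> z)) = 1.
Row x=0, y=1, z=1, w=0: (~(y -> x) -> ~(w -> z)) = 0, ~(~(y -> x) -> ~(w -> z)) = 1, so ~~(~(y -> x) -> ~(w -> z)) = 0.

1, 1, 1, 1, 0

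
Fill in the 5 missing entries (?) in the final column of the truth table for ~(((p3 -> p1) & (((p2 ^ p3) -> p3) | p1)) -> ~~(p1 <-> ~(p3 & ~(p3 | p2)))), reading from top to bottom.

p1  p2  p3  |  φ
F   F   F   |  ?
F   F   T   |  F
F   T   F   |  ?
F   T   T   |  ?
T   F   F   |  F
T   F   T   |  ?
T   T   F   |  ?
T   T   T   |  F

Row p1=F, p2=F, p3=F: ((p3 -> p1) & (((p2 ^ p3) -> p3) | p1)) = T, ~~(p1 <-> ~(p3 & ~(p3 | p2))) = F, (((p3 -> p1) & (((p2 ^ p3) -> p3) | p1)) -> ~~(p1 <-> ~(p3 & ~(p3 | p2)))) = F, so the formula = T.
Row p1=F, p2=T, p3=F: ((p3 -> p1) & (((p2 ^ p3) -> p3) | p1)) = F, ~~(p1 <-> ~(p3 & ~(p3 | p2))) = F, (((p3 -> p1) & (((p2 ^ p3) -> p3) | p1)) -> ~~(p1 <-> ~(p3 & ~(p3 | p2)))) = T, so the formula = F.
Row p1=F, p2=T, p3=T: ((p3 -> p1) & (((p2 ^ p3) -> p3) | p1)) = F, ~~(p1 <-> ~(p3 & ~(p3 | p2))) = F, (((p3 -> p1) & (((p2 ^ p3) -> p3) | p1)) -> ~~(p1 <-> ~(p3 & ~(p3 | p2)))) = T, so the formula = F.
Row p1=T, p2=F, p3=T: ((p3 -> p1) & (((p2 ^ p3) -> p3) | p1)) = T, ~~(p1 <-> ~(p3 & ~(p3 | p2))) = T, (((p3 -> p1) & (((p2 ^ p3) -> p3) | p1)) -> ~~(p1 <-> ~(p3 & ~(p3 | p2)))) = T, so the formula = F.
Row p1=T, p2=T, p3=F: ((p3 -> p1) & (((p2 ^ p3) -> p3) | p1)) = T, ~~(p1 <-> ~(p3 & ~(p3 | p2))) = T, (((p3 -> p1) & (((p2 ^ p3) -> p3) | p1)) -> ~~(p1 <-> ~(p3 & ~(p3 | p2)))) = T, so the formula = F.

T, F, F, F, F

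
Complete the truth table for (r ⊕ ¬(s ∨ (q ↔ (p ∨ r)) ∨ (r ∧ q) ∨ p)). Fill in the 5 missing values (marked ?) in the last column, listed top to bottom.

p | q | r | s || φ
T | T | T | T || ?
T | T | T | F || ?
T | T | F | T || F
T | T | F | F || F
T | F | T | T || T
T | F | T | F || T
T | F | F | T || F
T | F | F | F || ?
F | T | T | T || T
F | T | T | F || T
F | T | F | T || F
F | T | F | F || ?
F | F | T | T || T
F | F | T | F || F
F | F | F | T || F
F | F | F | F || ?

T, T, F, T, F

Row p=T, q=T, r=T, s=T: ¬(s ∨ (q ↔ (p ∨ r)) ∨ (r ∧ q) ∨ p) = F, so the formula = T.
Row p=T, q=T, r=T, s=F: ¬(s ∨ (q ↔ (p ∨ r)) ∨ (r ∧ q) ∨ p) = F, so the formula = T.
Row p=T, q=F, r=F, s=F: ¬(s ∨ (q ↔ (p ∨ r)) ∨ (r ∧ q) ∨ p) = F, so the formula = F.
Row p=F, q=T, r=F, s=F: ¬(s ∨ (q ↔ (p ∨ r)) ∨ (r ∧ q) ∨ p) = T, so the formula = T.
Row p=F, q=F, r=F, s=F: ¬(s ∨ (q ↔ (p ∨ r)) ∨ (r ∧ q) ∨ p) = F, so the formula = F.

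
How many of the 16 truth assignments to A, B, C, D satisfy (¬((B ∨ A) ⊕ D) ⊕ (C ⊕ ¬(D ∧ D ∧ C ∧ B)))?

A | B | C | D || (B ∨ A) | ((B ∨ A) ⊕ D) | ¬((B ∨ A) ⊕ D) | (D ∧ D ∧ C ∧ B) | ¬(D ∧ D ∧ C ∧ B) | (C ⊕ ¬(D ∧ D ∧ C ∧ B)) | φ
0 | 0 | 0 | 0 ||    0    |       0       |       1        |        0        |        1         |           1            | 0
0 | 0 | 0 | 1 ||    0    |       1       |       0        |        0        |        1         |           1            | 1
0 | 0 | 1 | 0 ||    0    |       0       |       1        |        0        |        1         |           0            | 1
0 | 0 | 1 | 1 ||    0    |       1       |       0        |        0        |        1         |           0            | 0
0 | 1 | 0 | 0 ||    1    |       1       |       0        |        0        |        1         |           1            | 1
0 | 1 | 0 | 1 ||    1    |       0       |       1        |        0        |        1         |           1            | 0
0 | 1 | 1 | 0 ||    1    |       1       |       0        |        0        |        1         |           0            | 0
0 | 1 | 1 | 1 ||    1    |       0       |       1        |        1        |        0         |           1            | 0
1 | 0 | 0 | 0 ||    1    |       1       |       0        |        0        |        1         |           1            | 1
1 | 0 | 0 | 1 ||    1    |       0       |       1        |        0        |        1         |           1            | 0
1 | 0 | 1 | 0 ||    1    |       1       |       0        |        0        |        1         |           0            | 0
1 | 0 | 1 | 1 ||    1    |       0       |       1        |        0        |        1         |           0            | 1
1 | 1 | 0 | 0 ||    1    |       1       |       0        |        0        |        1         |           1            | 1
1 | 1 | 0 | 1 ||    1    |       0       |       1        |        0        |        1         |           1            | 0
1 | 1 | 1 | 0 ||    1    |       1       |       0        |        0        |        1         |           0            | 0
1 | 1 | 1 | 1 ||    1    |       0       |       1        |        1        |        0         |           1            | 0
The formula is true on 6 of the 16 rows.

6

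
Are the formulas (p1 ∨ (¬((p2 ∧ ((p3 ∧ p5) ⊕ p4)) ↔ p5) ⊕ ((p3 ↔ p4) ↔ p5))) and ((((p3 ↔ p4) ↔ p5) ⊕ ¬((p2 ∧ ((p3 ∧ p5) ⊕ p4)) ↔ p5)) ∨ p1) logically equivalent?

p1 | p2 | p3 | p4 | p5 | φ | ψ
-- | -- | -- | -- | -- | - | -
F  | F  | F  | F  | F  | F | F
F  | F  | F  | F  | T  | F | F
F  | F  | F  | T  | F  | T | T
F  | F  | F  | T  | T  | T | T
F  | F  | T  | F  | F  | T | T
F  | F  | T  | F  | T  | T | T
F  | F  | T  | T  | F  | F | F
F  | F  | T  | T  | T  | F | F
F  | T  | F  | F  | F  | F | F
F  | T  | F  | F  | T  | F | F
F  | T  | F  | T  | F  | F | F
F  | T  | F  | T  | T  | F | F
F  | T  | T  | F  | F  | T | T
F  | T  | T  | F  | T  | F | F
F  | T  | T  | T  | F  | T | T
F  | T  | T  | T  | T  | F | F
T  | F  | F  | F  | F  | T | T
T  | F  | F  | F  | T  | T | T
T  | F  | F  | T  | F  | T | T
T  | F  | F  | T  | T  | T | T
T  | F  | T  | F  | F  | T | T
T  | F  | T  | F  | T  | T | T
T  | F  | T  | T  | F  | T | T
T  | F  | T  | T  | T  | T | T
T  | T  | F  | F  | F  | T | T
T  | T  | F  | F  | T  | T | T
T  | T  | F  | T  | F  | T | T
T  | T  | F  | T  | T  | T | T
T  | T  | T  | F  | F  | T | T
T  | T  | T  | F  | T  | T | T
T  | T  | T  | T  | F  | T | T
T  | T  | T  | T  | T  | T | T
The columns for φ and ψ agree on every row, so they are logically equivalent.

equivalent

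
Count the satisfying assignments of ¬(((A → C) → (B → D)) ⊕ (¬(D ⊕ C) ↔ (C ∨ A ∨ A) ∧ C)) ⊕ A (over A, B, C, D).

A | B | C | D | (A → C) | (B → D) | ((A → C) → (B → D)) | (D ⊕ C) | ¬(D ⊕ C) | (C ∨ A ∨ A) | ((C ∨ A ∨ A) ∧ C) | φ
- | - | - | - | ------- | ------- | ------------------- | ------- | -------- | ----------- | ----------------- | -
0 | 0 | 0 | 0 |    1    |    1    |          1          |    0    |    1     |      0      |         0         | 0
0 | 0 | 0 | 1 |    1    |    1    |          1          |    1    |    0     |      0      |         0         | 1
0 | 0 | 1 | 0 |    1    |    1    |          1          |    1    |    0     |      1      |         1         | 0
0 | 0 | 1 | 1 |    1    |    1    |          1          |    0    |    1     |      1      |         1         | 1
0 | 1 | 0 | 0 |    1    |    0    |          0          |    0    |    1     |      0      |         0         | 1
0 | 1 | 0 | 1 |    1    |    1    |          1          |    1    |    0     |      0      |         0         | 1
0 | 1 | 1 | 0 |    1    |    0    |          0          |    1    |    0     |      1      |         1         | 1
0 | 1 | 1 | 1 |    1    |    1    |          1          |    0    |    1     |      1      |         1         | 1
1 | 0 | 0 | 0 |    0    |    1    |          1          |    0    |    1     |      1      |         0         | 1
1 | 0 | 0 | 1 |    0    |    1    |          1          |    1    |    0     |      1      |         0         | 0
1 | 0 | 1 | 0 |    1    |    1    |          1          |    1    |    0     |      1      |         1         | 1
1 | 0 | 1 | 1 |    1    |    1    |          1          |    0    |    1     |      1      |         1         | 0
1 | 1 | 0 | 0 |    0    |    0    |          1          |    0    |    1     |      1      |         0         | 1
1 | 1 | 0 | 1 |    0    |    1    |          1          |    1    |    0     |      1      |         0         | 0
1 | 1 | 1 | 0 |    1    |    0    |          0          |    1    |    0     |      1      |         1         | 0
1 | 1 | 1 | 1 |    1    |    1    |          1          |    0    |    1     |      1      |         1         | 0
The formula is true on 9 of the 16 rows.

9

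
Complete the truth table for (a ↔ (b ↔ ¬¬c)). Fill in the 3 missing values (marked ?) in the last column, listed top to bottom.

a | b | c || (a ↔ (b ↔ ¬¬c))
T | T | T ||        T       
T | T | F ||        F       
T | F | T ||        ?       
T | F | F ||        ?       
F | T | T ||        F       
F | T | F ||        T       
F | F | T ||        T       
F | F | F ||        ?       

F, T, F

Row a=T, b=F, c=T: (b ↔ ¬¬c) = F, so (a ↔ (b ↔ ¬¬c)) = F.
Row a=T, b=F, c=F: (b ↔ ¬¬c) = T, so (a ↔ (b ↔ ¬¬c)) = T.
Row a=F, b=F, c=F: (b ↔ ¬¬c) = T, so (a ↔ (b ↔ ¬¬c)) = F.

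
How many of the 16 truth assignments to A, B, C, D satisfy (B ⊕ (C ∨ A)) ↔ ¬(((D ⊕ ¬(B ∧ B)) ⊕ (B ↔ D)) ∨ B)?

  A   |   B   |   C   |   D   |   φ  
----- | ----- | ----- | ----- | -----
 True |  True |  True |  True |  True
 True |  True |  True | False |  True
 True |  True | False |  True |  True
 True |  True | False | False |  True
 True | False |  True |  True |  True
 True | False |  True | False |  True
 True | False | False |  True |  True
 True | False | False | False |  True
False |  True |  True |  True |  True
False |  True |  True | False |  True
False |  True | False |  True | False
False |  True | False | False | False
False | False |  True |  True |  True
False | False |  True | False |  True
False | False | False |  True | False
False | False | False | False | False
The formula is true on 12 of the 16 rows.

12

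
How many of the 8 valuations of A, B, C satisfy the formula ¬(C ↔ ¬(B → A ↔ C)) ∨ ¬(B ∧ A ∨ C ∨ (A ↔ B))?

A | B | C || φ
T | T | T || T
T | T | F || T
T | F | T || T
T | F | F || T
F | T | T || F
F | T | F || T
F | F | T || T
F | F | F || T
The formula is true on 7 of the 8 rows.

7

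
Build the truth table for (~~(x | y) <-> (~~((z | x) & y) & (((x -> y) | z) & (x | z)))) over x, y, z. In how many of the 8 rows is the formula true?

5

x  y  z     (x | y)  ~(x | y)  ~~(x | y)  (z | x)  ((z | x) & y)  ~((z | x) & y)  ~~((z | x) & y)  (x -> y)  ((x -> y) | z)  (x | z)  (((x -> y) | z) & (x | z))  φ
1  1  1        1        0          1         1           1              0                1            1            1            1                 1               1
1  1  0        1        0          1         1           1              0                1            1            1            1                 1               1
1  0  1        1        0          1         1           0              1                0            0            1            1                 1               0
1  0  0        1        0          1         1           0              1                0            0            0            1                 0               0
0  1  1        1        0          1         1           1              0                1            1            1            1                 1               1
0  1  0        1        0          1         0           0              1                0            1            1            0                 0               0
0  0  1        0        1          0         1           0              1                0            1            1            1                 1               1
0  0  0        0        1          0         0           0              1                0            1            1            0                 0               1
The formula is true on 5 of the 8 rows.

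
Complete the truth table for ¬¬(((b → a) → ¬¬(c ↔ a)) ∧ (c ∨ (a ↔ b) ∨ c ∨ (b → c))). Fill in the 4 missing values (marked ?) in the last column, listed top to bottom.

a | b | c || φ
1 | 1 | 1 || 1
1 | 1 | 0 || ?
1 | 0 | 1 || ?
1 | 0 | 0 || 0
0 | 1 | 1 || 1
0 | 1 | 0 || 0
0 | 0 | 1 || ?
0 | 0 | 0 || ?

Row a=1, b=1, c=0: (((b → a) → ¬¬(c ↔ a)) ∧ (c ∨ (a ↔ b) ∨ c ∨ (b → c))) = 0, ¬(((b → a) → ¬¬(c ↔ a)) ∧ (c ∨ (a ↔ b) ∨ c ∨ (b → c))) = 1, so the formula = 0.
Row a=1, b=0, c=1: (((b → a) → ¬¬(c ↔ a)) ∧ (c ∨ (a ↔ b) ∨ c ∨ (b → c))) = 1, ¬(((b → a) → ¬¬(c ↔ a)) ∧ (c ∨ (a ↔ b) ∨ c ∨ (b → c))) = 0, so the formula = 1.
Row a=0, b=0, c=1: (((b → a) → ¬¬(c ↔ a)) ∧ (c ∨ (a ↔ b) ∨ c ∨ (b → c))) = 0, ¬(((b → a) → ¬¬(c ↔ a)) ∧ (c ∨ (a ↔ b) ∨ c ∨ (b → c))) = 1, so the formula = 0.
Row a=0, b=0, c=0: (((b → a) → ¬¬(c ↔ a)) ∧ (c ∨ (a ↔ b) ∨ c ∨ (b → c))) = 1, ¬(((b → a) → ¬¬(c ↔ a)) ∧ (c ∨ (a ↔ b) ∨ c ∨ (b → c))) = 0, so the formula = 1.

0, 1, 0, 1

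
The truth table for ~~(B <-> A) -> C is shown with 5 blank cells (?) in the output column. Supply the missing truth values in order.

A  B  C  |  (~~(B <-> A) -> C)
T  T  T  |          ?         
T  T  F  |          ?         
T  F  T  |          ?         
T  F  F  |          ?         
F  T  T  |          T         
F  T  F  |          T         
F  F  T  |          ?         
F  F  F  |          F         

T, F, T, T, T

Row A=T, B=T, C=T: ~~(B <-> A) = T, so (~~(B <-> A) -> C) = T.
Row A=T, B=T, C=F: ~~(B <-> A) = T, so (~~(B <-> A) -> C) = F.
Row A=T, B=F, C=T: ~~(B <-> A) = F, so (~~(B <-> A) -> C) = T.
Row A=T, B=F, C=F: ~~(B <-> A) = F, so (~~(B <-> A) -> C) = T.
Row A=F, B=F, C=T: ~~(B <-> A) = T, so (~~(B <-> A) -> C) = T.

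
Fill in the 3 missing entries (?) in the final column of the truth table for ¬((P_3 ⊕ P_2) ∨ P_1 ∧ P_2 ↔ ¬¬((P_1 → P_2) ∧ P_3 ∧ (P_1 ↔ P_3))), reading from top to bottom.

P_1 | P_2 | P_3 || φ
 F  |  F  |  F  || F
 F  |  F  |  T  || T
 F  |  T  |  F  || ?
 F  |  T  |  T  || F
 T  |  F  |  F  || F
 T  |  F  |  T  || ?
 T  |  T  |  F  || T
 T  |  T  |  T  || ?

Row P_1=F, P_2=T, P_3=F: ((P_3 ⊕ P_2) ∨ P_1 ∧ P_2) = T, ¬¬((P_1 → P_2) ∧ P_3 ∧ (P_1 ↔ P_3)) = F, ((P_3 ⊕ P_2) ∨ P_1 ∧ P_2 ↔ ¬¬((P_1 → P_2) ∧ P_3 ∧ (P_1 ↔ P_3))) = F, so the formula = T.
Row P_1=T, P_2=F, P_3=T: ((P_3 ⊕ P_2) ∨ P_1 ∧ P_2) = T, ¬¬((P_1 → P_2) ∧ P_3 ∧ (P_1 ↔ P_3)) = F, ((P_3 ⊕ P_2) ∨ P_1 ∧ P_2 ↔ ¬¬((P_1 → P_2) ∧ P_3 ∧ (P_1 ↔ P_3))) = F, so the formula = T.
Row P_1=T, P_2=T, P_3=T: ((P_3 ⊕ P_2) ∨ P_1 ∧ P_2) = T, ¬¬((P_1 → P_2) ∧ P_3 ∧ (P_1 ↔ P_3)) = T, ((P_3 ⊕ P_2) ∨ P_1 ∧ P_2 ↔ ¬¬((P_1 → P_2) ∧ P_3 ∧ (P_1 ↔ P_3))) = T, so the formula = F.

T, T, F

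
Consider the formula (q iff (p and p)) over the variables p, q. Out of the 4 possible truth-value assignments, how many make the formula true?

p | q | (q iff (p and p))
- | - | -----------------
T | T |         T        
T | F |         F        
F | T |         F        
F | F |         T        
The formula is true on 2 of the 4 rows.

2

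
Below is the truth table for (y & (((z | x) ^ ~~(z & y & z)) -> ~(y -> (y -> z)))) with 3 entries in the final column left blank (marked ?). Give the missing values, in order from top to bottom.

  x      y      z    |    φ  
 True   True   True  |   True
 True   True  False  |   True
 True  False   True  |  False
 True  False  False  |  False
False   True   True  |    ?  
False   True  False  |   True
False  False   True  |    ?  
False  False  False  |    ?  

Row x=False, y=True, z=True: (((z | x) ^ ~~(z & y & z)) -> ~(y -> (y -> z))) = True, so the formula = True.
Row x=False, y=False, z=True: (((z | x) ^ ~~(z & y & z)) -> ~(y -> (y -> z))) = False, so the formula = False.
Row x=False, y=False, z=False: (((z | x) ^ ~~(z & y & z)) -> ~(y -> (y -> z))) = True, so the formula = False.

True, False, False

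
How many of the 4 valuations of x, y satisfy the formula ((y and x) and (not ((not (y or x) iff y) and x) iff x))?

1

x  y  |  φ
1  1  |  1
1  0  |  0
0  1  |  0
0  0  |  0
The formula is true on 1 of the 4 rows.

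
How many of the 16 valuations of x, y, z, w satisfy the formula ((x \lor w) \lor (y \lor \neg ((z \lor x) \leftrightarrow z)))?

14

  x      y      z      w    |  (x \lor w)  (z \lor x)    φ  
False  False  False  False  |    False       False     False
False  False  False   True  |     True       False      True
False  False   True  False  |    False        True     False
False  False   True   True  |     True        True      True
False   True  False  False  |    False       False      True
False   True  False   True  |     True       False      True
False   True   True  False  |    False        True      True
False   True   True   True  |     True        True      True
 True  False  False  False  |     True        True      True
 True  False  False   True  |     True        True      True
 True  False   True  False  |     True        True      True
 True  False   True   True  |     True        True      True
 True   True  False  False  |     True        True      True
 True   True  False   True  |     True        True      True
 True   True   True  False  |     True        True      True
 True   True   True   True  |     True        True      True
The formula is true on 14 of the 16 rows.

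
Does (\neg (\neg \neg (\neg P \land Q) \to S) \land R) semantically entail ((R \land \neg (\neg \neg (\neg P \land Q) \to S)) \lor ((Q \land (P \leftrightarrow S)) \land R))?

P | Q | R | S | φ | ψ
- | - | - | - | - | -
1 | 1 | 1 | 1 | 0 | 1
1 | 1 | 1 | 0 | 0 | 0
1 | 1 | 0 | 1 | 0 | 0
1 | 1 | 0 | 0 | 0 | 0
1 | 0 | 1 | 1 | 0 | 0
1 | 0 | 1 | 0 | 0 | 0
1 | 0 | 0 | 1 | 0 | 0
1 | 0 | 0 | 0 | 0 | 0
0 | 1 | 1 | 1 | 0 | 0
0 | 1 | 1 | 0 | 1 | 1
0 | 1 | 0 | 1 | 0 | 0
0 | 1 | 0 | 0 | 0 | 0
0 | 0 | 1 | 1 | 0 | 0
0 | 0 | 1 | 0 | 0 | 0
0 | 0 | 0 | 1 | 0 | 0
0 | 0 | 0 | 0 | 0 | 0
In every row where φ is true, ψ is also true, so φ ⊨ ψ.

yes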